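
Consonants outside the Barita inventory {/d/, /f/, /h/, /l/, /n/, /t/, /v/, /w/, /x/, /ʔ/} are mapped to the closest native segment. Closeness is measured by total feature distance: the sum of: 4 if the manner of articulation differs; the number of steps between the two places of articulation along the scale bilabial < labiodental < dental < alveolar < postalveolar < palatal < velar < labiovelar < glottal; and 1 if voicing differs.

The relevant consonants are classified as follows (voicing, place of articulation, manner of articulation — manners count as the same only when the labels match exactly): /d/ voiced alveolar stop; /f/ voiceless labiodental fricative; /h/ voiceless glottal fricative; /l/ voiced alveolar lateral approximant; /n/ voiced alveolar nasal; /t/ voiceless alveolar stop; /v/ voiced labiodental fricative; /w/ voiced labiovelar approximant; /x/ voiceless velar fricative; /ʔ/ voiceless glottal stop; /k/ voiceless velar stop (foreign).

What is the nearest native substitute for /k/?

ʔ

/ʔ/ is closest: same manner (stop), place distance 2 (velar→glottal), same voicing; total 2. Next closest is /t/ at distance 3.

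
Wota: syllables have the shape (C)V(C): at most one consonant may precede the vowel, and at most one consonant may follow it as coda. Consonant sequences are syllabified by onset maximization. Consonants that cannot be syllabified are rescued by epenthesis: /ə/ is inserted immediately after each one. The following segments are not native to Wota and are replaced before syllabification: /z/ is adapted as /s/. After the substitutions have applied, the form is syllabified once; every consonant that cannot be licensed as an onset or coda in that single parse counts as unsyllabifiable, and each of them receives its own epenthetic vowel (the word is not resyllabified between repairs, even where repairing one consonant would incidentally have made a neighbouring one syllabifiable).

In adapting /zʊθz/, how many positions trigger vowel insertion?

After substitution the input is /sʊθs/.
The unsyllabifiable consonants are /s/; each receives one epenthetic vowel.

1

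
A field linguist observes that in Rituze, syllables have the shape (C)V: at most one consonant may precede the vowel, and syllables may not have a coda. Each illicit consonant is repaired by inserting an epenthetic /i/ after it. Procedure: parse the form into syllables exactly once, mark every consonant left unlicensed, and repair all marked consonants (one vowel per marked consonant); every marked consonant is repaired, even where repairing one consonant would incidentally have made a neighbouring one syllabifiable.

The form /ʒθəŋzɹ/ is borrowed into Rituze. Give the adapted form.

ʒiθəŋiziɹi

The consonants /ʒ/, /ŋ/, /z/, /ɹ/ cannot be parsed into a legal (C)V syllable (no codas are permitted; onsets are limited to one consonant).
Epenthesis after each stranded consonant: /ʒ/ → /ʒi/, /ŋ/ → /ŋi/, /z/ → /zi/, /ɹ/ → /ɹi/.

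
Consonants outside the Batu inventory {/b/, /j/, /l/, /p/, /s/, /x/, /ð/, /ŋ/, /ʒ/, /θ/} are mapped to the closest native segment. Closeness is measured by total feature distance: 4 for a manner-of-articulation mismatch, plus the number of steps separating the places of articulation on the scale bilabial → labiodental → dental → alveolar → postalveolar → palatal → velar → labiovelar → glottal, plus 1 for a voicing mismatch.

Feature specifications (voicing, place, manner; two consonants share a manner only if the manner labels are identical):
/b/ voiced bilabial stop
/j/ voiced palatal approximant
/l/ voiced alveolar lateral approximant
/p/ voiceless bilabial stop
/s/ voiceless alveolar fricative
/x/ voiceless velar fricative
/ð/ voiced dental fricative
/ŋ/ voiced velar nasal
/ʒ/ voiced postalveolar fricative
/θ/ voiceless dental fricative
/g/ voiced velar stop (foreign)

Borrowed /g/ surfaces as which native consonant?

ŋ

/ŋ/ is closest: manner differs (stop→nasal, +4), place distance 0 (velar→velar), same voicing; total 4. Next closest is /j/ at distance 5.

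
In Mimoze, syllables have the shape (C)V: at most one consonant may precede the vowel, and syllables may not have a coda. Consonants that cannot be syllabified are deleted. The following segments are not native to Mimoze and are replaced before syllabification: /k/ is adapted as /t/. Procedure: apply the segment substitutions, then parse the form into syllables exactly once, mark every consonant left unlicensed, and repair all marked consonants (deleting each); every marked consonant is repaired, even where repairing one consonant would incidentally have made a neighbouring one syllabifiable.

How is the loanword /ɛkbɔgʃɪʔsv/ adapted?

ɛbɔʃɪ

Substitution: /k/ → /t/, giving /ɛtbɔgʃɪʔsv/.
The consonants /t/, /g/, /ʔ/, /s/, /v/ cannot be parsed into a legal (C)V syllable (no codas are permitted; onsets are limited to one consonant).
Deletion applies to /t/, /g/, /ʔ/, /s/, /v/.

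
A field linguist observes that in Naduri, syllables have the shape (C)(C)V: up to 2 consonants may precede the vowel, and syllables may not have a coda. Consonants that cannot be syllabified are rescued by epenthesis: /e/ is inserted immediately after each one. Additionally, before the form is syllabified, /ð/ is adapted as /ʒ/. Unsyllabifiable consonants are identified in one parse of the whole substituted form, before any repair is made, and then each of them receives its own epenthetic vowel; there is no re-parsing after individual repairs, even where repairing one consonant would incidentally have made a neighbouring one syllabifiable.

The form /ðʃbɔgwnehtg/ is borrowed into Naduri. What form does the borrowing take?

Substitution: /ð/ → /ʒ/, giving /ʒʃbɔgwnehtg/.
Syllabifying with onset maximization leaves /ʒ/, /g/, /h/, /t/, /g/ stranded (no codas are permitted; onsets may contain at most 2 consonants).
Epenthesis after each stranded consonant: /ʒ/ → /ʒe/, /g/ → /ge/, /h/ → /he/, /t/ → /te/, /g/ → /ge/.

ʒeʃbɔgewnehetege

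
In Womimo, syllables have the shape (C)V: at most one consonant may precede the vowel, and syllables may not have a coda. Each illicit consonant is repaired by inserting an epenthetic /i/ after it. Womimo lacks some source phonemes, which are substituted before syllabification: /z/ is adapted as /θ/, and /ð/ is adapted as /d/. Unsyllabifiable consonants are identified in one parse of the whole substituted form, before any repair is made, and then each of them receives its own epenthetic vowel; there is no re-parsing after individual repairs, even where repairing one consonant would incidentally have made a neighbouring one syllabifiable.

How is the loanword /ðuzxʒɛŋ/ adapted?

duθixiʒɛŋi

Substitution: /ð/ → /d/, /z/ → /θ/, giving /duθxʒɛŋ/.
The consonants /θ/, /x/, /ŋ/ cannot be parsed into a legal (C)V syllable (no codas are permitted; onsets are limited to one consonant).
Epenthesis after each stranded consonant: /θ/ → /θi/, /x/ → /xi/, /ŋ/ → /ŋi/.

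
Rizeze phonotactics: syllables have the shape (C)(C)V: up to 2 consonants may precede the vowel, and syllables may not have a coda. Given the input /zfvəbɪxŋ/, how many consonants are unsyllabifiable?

3

The consonants /z/, /x/, /ŋ/ cannot be parsed into a legal (C)(C)V syllable (no codas are permitted; onsets may contain at most 2 consonants).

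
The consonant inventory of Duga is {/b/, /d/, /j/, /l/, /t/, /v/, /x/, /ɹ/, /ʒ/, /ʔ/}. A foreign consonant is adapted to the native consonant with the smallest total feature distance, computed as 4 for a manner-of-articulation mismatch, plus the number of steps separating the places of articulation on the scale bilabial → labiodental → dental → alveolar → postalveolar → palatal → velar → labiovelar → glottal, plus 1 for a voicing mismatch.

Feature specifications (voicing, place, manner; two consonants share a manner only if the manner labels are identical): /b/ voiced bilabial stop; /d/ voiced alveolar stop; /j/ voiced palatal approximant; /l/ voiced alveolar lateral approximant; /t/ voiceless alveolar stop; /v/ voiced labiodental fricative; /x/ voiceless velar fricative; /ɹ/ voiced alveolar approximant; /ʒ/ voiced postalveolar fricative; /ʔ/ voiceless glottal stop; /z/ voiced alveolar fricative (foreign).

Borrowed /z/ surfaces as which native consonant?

ʒ

/ʒ/ is closest: same manner (fricative), place distance 1 (alveolar→postalveolar), same voicing; total 1. Next closest is /v/ at distance 2.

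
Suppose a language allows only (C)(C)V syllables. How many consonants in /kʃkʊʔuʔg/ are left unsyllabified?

The consonants /k/, /ʔ/, /g/ cannot be parsed into a legal (C)(C)V syllable (no codas are permitted; onsets may contain at most 2 consonants).

3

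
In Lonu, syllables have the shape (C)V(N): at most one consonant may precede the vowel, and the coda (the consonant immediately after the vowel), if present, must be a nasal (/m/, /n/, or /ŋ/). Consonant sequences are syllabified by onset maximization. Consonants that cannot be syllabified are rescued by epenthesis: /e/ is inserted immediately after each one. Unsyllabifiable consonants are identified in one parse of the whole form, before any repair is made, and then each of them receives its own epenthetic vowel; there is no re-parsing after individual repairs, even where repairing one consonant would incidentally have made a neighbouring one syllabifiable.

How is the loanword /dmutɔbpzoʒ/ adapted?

demutɔbepezoʒe

The consonants /d/, /b/, /p/, /ʒ/ cannot be parsed into a legal (C)V(N) syllable (only a nasal (/m/, /n/, or /ŋ/) is licensed in coda position; onsets are limited to one consonant).
Each unlicensed consonant becomes the onset of a new syllable: /d/ → /de/, /b/ → /be/, /p/ → /pe/, /ʒ/ → /ʒe/.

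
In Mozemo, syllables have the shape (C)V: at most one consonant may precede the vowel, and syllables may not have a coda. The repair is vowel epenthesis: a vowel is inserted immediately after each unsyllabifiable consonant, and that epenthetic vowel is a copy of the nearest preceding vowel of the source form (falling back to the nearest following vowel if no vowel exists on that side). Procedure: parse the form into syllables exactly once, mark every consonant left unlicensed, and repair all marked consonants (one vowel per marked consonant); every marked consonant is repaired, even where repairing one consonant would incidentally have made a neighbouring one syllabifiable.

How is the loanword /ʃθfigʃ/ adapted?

The consonants /ʃ/, /θ/, /g/, /ʃ/ cannot be parsed into a legal (C)V syllable (no codas are permitted; onsets are limited to one consonant).
Inserting the epenthetic vowel yields /ʃ/ → /ʃi/, /θ/ → /θi/, /g/ → /gi/, /ʃ/ → /ʃi/.

ʃiθifigiʃi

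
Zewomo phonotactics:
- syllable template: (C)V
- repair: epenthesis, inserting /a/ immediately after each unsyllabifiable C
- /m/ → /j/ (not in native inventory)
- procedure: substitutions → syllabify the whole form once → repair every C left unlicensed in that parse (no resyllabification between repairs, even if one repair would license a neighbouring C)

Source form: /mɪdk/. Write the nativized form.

jɪdaka

Substitution: /m/ → /j/, giving /jɪdk/.
The consonants /d/, /k/ cannot be parsed into a legal (C)V syllable (no codas are permitted; onsets are limited to one consonant).
Epenthesis after each stranded consonant: /d/ → /da/, /k/ → /ka/.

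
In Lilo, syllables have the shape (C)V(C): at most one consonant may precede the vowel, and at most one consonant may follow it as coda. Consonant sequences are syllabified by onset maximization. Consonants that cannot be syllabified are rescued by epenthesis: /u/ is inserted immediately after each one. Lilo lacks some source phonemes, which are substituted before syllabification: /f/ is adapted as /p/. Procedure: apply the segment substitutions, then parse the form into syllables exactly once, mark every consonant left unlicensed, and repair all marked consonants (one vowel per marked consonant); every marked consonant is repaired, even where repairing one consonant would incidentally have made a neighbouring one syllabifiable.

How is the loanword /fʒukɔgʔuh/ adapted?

Substitution: /f/ → /p/, giving /pʒukɔgʔuh/.
The consonants /p/ cannot be parsed into a legal (C)V(C) syllable (at most one coda consonant is licensed; onsets are limited to one consonant).
Inserting the epenthetic vowel yields /p/ → /pu/.

puʒukɔgʔuh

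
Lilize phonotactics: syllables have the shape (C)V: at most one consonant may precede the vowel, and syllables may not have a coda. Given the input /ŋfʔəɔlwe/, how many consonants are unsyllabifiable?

3

Syllabifying with onset maximization leaves /ŋ/, /f/, /l/ stranded (no codas are permitted; onsets are limited to one consonant).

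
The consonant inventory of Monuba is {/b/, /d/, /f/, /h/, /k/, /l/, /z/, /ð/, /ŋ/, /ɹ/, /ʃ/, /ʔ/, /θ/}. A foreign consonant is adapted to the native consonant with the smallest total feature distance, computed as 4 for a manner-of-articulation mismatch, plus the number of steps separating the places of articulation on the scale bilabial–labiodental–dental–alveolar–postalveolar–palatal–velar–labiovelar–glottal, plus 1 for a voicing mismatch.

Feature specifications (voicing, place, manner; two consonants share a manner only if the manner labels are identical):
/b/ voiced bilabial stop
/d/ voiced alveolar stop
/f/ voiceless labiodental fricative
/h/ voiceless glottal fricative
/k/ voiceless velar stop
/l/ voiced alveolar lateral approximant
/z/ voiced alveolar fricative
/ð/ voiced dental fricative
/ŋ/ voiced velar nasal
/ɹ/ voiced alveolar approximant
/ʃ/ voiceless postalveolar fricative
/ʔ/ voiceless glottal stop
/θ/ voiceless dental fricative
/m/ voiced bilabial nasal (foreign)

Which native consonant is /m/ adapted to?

b

/b/ is closest: manner differs (nasal→stop, +4), place distance 0 (bilabial→bilabial), same voicing; total 4. Next closest is /f/ at distance 6.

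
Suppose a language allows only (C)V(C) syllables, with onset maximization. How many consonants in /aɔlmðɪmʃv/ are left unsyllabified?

Syllabifying with onset maximization leaves /m/, /ʃ/, /v/ stranded (at most one coda consonant is licensed; onsets are limited to one consonant).

3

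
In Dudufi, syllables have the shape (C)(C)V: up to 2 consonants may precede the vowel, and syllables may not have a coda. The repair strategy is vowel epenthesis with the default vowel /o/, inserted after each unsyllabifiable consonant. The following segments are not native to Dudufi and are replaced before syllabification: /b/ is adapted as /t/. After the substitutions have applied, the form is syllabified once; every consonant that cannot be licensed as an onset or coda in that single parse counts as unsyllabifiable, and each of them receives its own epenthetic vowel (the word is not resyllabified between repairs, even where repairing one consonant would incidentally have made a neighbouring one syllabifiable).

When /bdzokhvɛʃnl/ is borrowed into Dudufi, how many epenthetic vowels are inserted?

5

After substitution the input is /tdzokhvɛʃnl/.
The unsyllabifiable consonants are /t/, /k/, /ʃ/, /n/, /l/; each receives one epenthetic vowel.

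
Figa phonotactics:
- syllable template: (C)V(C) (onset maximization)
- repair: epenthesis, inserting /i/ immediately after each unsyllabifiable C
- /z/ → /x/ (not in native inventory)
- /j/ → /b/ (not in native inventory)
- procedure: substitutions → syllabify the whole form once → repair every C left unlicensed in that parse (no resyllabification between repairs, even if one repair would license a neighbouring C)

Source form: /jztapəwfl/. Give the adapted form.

bixitapəwfili

Substitution: /j/ → /b/, /z/ → /x/, giving /bxtapəwfl/.
The consonants /b/, /x/, /f/, /l/ cannot be parsed into a legal (C)V(C) syllable (at most one coda consonant is licensed; onsets are limited to one consonant).
Each unlicensed consonant becomes the onset of a new syllable: /b/ → /bi/, /x/ → /xi/, /f/ → /fi/, /l/ → /li/.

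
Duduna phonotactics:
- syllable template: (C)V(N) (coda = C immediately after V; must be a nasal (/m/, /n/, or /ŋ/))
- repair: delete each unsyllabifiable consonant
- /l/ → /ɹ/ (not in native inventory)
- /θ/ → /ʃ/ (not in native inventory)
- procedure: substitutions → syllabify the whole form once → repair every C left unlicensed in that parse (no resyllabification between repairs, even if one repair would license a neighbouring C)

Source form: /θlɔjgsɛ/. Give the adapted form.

Substitution: /θ/ → /ʃ/, /l/ → /ɹ/, giving /ʃɹɔjgsɛ/.
Under (C)V(N), the unsyllabifiable consonants are /ʃ/, /j/, /g/ (only a nasal (/m/, /n/, or /ŋ/) is licensed in coda position; onsets are limited to one consonant).
Each unlicensed consonant is deleted: /ʃ/, /j/, /g/.

ɹɔsɛ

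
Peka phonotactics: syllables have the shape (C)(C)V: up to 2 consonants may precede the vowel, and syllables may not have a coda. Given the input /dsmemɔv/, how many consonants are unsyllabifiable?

2

Syllabifying with onset maximization leaves /d/, /v/ stranded (no codas are permitted; onsets may contain at most 2 consonants).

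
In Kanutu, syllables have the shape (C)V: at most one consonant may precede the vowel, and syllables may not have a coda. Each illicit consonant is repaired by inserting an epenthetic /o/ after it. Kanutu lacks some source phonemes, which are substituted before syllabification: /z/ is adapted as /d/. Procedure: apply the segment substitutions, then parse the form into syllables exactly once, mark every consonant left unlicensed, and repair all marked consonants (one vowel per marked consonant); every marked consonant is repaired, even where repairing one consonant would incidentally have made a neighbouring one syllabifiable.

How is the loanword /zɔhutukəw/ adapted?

Substitution: /z/ → /d/, giving /dɔhutukəw/.
The consonants /w/ cannot be parsed into a legal (C)V syllable (no codas are permitted; onsets are limited to one consonant).
Each unlicensed consonant becomes the onset of a new syllable: /w/ → /wo/.

dɔhutukəwo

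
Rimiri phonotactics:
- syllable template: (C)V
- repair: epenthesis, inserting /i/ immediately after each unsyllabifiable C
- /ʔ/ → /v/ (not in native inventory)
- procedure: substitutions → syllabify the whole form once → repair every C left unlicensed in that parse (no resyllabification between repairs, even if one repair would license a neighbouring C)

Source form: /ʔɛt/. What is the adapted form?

Substitution: /ʔ/ → /v/, giving /vɛt/.
The consonants /t/ cannot be parsed into a legal (C)V syllable (no codas are permitted; onsets are limited to one consonant).
Inserting the epenthetic vowel yields /t/ → /ti/.

vɛti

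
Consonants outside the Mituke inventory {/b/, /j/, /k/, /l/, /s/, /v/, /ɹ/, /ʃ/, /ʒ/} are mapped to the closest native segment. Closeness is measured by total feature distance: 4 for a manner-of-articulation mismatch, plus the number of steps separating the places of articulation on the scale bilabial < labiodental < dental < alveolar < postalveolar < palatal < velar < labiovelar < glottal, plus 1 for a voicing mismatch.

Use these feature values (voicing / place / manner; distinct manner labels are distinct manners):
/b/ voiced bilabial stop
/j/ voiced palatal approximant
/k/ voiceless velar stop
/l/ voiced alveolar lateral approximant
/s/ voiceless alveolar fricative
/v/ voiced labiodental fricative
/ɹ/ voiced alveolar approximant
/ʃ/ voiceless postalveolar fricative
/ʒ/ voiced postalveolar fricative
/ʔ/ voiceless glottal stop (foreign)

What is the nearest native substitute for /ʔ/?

/k/ is closest: same manner (stop), place distance 2 (glottal→velar), same voicing; total 2. Next closest is /j/ at distance 8.

k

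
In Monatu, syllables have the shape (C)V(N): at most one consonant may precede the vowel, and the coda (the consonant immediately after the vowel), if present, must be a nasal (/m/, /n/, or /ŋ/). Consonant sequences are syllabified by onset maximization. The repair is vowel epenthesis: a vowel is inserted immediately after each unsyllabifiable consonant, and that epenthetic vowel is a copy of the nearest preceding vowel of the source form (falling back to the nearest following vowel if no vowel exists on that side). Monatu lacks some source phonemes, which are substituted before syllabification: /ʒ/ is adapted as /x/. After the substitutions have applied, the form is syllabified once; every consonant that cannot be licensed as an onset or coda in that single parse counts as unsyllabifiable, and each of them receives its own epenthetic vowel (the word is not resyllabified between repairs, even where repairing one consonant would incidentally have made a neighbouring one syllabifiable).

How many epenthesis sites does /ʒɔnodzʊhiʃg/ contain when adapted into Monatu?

3

After substitution the input is /xɔnodzʊhiʃg/.
The unsyllabifiable consonants are /d/, /ʃ/, /g/; each receives one epenthetic vowel.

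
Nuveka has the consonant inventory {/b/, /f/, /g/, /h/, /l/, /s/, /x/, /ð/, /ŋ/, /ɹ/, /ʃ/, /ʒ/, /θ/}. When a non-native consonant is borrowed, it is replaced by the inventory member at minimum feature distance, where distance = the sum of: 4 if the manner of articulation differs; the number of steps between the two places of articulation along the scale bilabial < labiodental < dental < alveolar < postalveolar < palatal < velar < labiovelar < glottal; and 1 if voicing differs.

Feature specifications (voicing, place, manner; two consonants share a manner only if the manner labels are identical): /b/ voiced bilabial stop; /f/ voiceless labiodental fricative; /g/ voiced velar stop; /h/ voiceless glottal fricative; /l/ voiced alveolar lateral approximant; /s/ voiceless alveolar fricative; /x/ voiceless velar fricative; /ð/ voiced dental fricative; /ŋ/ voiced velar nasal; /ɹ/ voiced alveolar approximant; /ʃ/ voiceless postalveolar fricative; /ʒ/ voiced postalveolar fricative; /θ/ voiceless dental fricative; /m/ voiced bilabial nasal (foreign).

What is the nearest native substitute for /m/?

/b/ is closest: manner differs (nasal→stop, +4), place distance 0 (bilabial→bilabial), same voicing; total 4. Next closest is /f/ at distance 6.

b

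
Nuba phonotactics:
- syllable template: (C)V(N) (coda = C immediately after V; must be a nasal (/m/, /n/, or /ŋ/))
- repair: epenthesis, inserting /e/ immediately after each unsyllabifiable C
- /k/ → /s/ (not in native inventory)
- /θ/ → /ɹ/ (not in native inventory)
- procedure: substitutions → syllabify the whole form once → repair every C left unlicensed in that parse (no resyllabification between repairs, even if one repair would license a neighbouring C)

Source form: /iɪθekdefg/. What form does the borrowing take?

Substitution: /θ/ → /ɹ/, /k/ → /s/, giving /iɪɹesdefg/.
The consonants /s/, /f/, /g/ cannot be parsed into a legal (C)V(N) syllable (only a nasal (/m/, /n/, or /ŋ/) is licensed in coda position; onsets are limited to one consonant).
Inserting the epenthetic vowel yields /s/ → /se/, /f/ → /fe/, /g/ → /ge/.

iɪɹesedefege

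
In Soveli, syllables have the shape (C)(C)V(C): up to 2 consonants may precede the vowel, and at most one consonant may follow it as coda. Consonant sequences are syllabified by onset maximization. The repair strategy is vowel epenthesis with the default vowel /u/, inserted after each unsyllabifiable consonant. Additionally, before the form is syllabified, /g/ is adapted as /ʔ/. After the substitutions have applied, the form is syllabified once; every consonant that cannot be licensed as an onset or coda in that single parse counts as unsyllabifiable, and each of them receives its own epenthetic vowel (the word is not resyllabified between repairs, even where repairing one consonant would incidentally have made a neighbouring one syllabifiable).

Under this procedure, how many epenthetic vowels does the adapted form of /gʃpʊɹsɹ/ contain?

3

After substitution the input is /ʔʃpʊɹsɹ/.
The unsyllabifiable consonants are /ʔ/, /s/, /ɹ/; each receives one epenthetic vowel.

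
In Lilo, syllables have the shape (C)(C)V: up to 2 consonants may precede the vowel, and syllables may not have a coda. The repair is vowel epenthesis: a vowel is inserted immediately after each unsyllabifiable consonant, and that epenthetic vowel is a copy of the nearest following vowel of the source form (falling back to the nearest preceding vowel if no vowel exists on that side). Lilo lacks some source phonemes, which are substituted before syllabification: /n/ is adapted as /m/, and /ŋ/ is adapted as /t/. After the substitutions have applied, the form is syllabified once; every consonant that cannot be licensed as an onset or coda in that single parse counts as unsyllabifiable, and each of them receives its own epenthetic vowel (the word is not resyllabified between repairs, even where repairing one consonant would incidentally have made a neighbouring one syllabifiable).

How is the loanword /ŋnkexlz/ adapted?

temkexeleze

Substitution: /ŋ/ → /t/, /n/ → /m/, giving /tmkexlz/.
Syllabifying with onset maximization leaves /t/, /x/, /l/, /z/ stranded (no codas are permitted; onsets may contain at most 2 consonants).
Inserting the epenthetic vowel yields /t/ → /te/, /x/ → /xe/, /l/ → /le/, /z/ → /ze/.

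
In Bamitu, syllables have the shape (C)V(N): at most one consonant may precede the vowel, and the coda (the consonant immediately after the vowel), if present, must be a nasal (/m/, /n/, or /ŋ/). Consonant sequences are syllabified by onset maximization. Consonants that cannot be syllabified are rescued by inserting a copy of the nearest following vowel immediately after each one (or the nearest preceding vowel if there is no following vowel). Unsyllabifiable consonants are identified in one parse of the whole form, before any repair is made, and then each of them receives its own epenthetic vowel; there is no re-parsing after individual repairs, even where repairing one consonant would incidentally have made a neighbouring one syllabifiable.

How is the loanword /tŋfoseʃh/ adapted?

Under (C)V(N), the unsyllabifiable consonants are /t/, /ŋ/, /ʃ/, /h/ (only a nasal (/m/, /n/, or /ŋ/) is licensed in coda position; onsets are limited to one consonant).
Epenthesis after each stranded consonant: /t/ → /to/, /ŋ/ → /ŋo/, /ʃ/ → /ʃe/, /h/ → /he/.

toŋofoseʃehe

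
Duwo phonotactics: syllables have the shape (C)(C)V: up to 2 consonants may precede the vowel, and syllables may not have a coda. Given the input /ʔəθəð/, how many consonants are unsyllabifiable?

Under (C)(C)V, the unsyllabifiable consonants are /ð/ (no codas are permitted; onsets may contain at most 2 consonants).

1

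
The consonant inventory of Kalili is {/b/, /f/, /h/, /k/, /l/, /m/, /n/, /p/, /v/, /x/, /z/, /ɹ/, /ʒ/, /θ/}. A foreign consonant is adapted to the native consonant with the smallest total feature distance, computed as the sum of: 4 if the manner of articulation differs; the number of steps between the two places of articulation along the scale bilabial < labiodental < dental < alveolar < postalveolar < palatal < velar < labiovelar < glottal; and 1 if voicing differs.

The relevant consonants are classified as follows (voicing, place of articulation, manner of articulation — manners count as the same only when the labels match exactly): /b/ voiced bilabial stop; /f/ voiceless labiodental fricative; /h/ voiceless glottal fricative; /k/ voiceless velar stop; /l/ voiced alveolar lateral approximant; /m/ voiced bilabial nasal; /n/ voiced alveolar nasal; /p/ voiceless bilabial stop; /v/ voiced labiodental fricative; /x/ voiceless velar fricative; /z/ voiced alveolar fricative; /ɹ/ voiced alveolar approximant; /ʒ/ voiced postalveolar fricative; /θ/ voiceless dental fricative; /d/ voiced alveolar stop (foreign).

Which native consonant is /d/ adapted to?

b

/b/ is closest: same manner (stop), place distance 3 (alveolar→bilabial), same voicing; total 3. Next closest is /k/ at distance 4.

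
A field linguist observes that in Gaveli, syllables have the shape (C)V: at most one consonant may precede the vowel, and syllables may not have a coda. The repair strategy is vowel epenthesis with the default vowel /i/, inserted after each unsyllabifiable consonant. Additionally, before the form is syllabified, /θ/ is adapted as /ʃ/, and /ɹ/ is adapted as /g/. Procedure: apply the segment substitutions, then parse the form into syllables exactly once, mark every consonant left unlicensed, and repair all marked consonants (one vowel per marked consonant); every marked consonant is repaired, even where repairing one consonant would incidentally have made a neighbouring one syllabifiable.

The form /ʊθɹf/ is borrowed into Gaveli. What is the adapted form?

ʊʃigifi

Substitution: /θ/ → /ʃ/, /ɹ/ → /g/, giving /ʊʃgf/.
Under (C)V, the unsyllabifiable consonants are /ʃ/, /g/, /f/ (no codas are permitted; onsets are limited to one consonant).
Inserting the epenthetic vowel yields /ʃ/ → /ʃi/, /g/ → /gi/, /f/ → /fi/.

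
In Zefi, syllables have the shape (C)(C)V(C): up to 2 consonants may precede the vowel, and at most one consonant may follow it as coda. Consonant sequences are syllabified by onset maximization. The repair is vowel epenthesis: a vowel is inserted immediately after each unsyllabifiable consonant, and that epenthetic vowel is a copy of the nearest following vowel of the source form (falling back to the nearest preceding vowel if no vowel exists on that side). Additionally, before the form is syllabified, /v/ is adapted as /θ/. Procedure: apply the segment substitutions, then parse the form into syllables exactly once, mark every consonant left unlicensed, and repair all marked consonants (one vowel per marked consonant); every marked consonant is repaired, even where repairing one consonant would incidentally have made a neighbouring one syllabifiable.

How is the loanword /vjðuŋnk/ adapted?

θujðuŋnuku

Substitution: /v/ → /θ/, giving /θjðuŋnk/.
Under (C)(C)V(C), the unsyllabifiable consonants are /θ/, /n/, /k/ (at most one coda consonant is licensed; onsets may contain at most 2 consonants).
Inserting the epenthetic vowel yields /θ/ → /θu/, /n/ → /nu/, /k/ → /ku/.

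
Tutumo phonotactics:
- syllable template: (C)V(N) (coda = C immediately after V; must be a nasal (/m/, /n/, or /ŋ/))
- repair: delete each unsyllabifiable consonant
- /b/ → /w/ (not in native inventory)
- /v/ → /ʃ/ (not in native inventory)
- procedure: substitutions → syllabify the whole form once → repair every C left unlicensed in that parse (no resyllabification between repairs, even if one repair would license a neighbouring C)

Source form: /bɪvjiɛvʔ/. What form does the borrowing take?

wɪjiɛ

Substitution: /b/ → /w/, /v/ → /ʃ/, giving /wɪʃjiɛʃʔ/.
Syllabifying with onset maximization leaves /ʃ/, /ʃ/, /ʔ/ stranded (only a nasal (/m/, /n/, or /ŋ/) is licensed in coda position; onsets are limited to one consonant).
Deletion applies to /ʃ/, /ʃ/, /ʔ/.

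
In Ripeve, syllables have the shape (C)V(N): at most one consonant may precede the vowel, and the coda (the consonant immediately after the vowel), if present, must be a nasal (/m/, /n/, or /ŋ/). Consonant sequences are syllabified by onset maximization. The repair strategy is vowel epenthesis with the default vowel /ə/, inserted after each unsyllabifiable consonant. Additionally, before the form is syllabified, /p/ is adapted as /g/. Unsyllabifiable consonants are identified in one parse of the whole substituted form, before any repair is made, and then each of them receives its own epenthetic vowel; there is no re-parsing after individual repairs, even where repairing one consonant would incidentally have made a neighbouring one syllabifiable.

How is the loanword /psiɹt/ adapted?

Substitution: /p/ → /g/, giving /gsiɹt/.
The consonants /g/, /ɹ/, /t/ cannot be parsed into a legal (C)V(N) syllable (only a nasal (/m/, /n/, or /ŋ/) is licensed in coda position; onsets are limited to one consonant).
Inserting the epenthetic vowel yields /g/ → /gə/, /ɹ/ → /ɹə/, /t/ → /tə/.

gəsiɹətə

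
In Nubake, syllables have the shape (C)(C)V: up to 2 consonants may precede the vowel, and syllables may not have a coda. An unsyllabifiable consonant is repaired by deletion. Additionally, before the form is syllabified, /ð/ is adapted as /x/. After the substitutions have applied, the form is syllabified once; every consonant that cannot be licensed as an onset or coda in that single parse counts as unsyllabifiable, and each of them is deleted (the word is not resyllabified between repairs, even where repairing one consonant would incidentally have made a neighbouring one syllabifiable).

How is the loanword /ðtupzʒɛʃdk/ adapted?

xtuzʒɛ

Substitution: /ð/ → /x/, giving /xtupzʒɛʃdk/.
Syllabifying with onset maximization leaves /p/, /ʃ/, /d/, /k/ stranded (no codas are permitted; onsets may contain at most 2 consonants).
Deletion applies to /p/, /ʃ/, /d/, /k/.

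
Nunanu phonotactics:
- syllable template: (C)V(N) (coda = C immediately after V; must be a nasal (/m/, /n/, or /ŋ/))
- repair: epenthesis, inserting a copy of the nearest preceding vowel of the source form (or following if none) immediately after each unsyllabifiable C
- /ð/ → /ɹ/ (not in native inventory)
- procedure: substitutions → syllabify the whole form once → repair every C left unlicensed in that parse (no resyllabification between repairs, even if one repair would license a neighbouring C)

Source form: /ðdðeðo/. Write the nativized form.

Substitution: /ð/ → /ɹ/, giving /ɹdɹeɹo/.
The consonants /ɹ/, /d/ cannot be parsed into a legal (C)V(N) syllable (only a nasal (/m/, /n/, or /ŋ/) is licensed in coda position; onsets are limited to one consonant).
Each unlicensed consonant becomes the onset of a new syllable: /ɹ/ → /ɹe/, /d/ → /de/.

ɹedeɹeɹo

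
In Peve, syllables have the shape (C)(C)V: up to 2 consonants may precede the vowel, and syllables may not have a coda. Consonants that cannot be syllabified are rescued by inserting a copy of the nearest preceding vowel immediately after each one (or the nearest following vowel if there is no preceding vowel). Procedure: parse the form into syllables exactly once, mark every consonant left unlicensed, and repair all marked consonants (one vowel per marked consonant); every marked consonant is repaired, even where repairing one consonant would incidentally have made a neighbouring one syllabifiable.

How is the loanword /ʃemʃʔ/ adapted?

ʃemeʃeʔe

The consonants /m/, /ʃ/, /ʔ/ cannot be parsed into a legal (C)(C)V syllable (no codas are permitted; onsets may contain at most 2 consonants).
Inserting the epenthetic vowel yields /m/ → /me/, /ʃ/ → /ʃe/, /ʔ/ → /ʔe/.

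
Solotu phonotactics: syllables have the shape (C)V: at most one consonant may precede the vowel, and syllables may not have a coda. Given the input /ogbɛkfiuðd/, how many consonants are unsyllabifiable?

Syllabifying with onset maximization leaves /g/, /k/, /ð/, /d/ stranded (no codas are permitted; onsets are limited to one consonant).

4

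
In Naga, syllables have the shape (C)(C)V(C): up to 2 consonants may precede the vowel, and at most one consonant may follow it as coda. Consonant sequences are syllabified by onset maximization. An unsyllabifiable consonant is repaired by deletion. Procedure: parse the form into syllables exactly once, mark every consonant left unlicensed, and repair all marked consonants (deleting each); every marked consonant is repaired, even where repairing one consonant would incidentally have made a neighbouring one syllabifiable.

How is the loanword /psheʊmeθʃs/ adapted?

The consonants /p/, /ʃ/, /s/ cannot be parsed into a legal (C)(C)V(C) syllable (at most one coda consonant is licensed; onsets may contain at most 2 consonants).
Each unlicensed consonant is deleted: /p/, /ʃ/, /s/.

sheʊmeθ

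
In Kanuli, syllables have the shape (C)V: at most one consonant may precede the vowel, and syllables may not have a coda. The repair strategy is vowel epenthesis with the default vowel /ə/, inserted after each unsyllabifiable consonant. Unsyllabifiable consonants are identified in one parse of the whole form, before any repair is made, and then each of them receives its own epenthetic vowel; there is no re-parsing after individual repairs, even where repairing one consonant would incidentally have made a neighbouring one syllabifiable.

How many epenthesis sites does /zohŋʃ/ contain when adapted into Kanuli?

3

The unsyllabifiable consonants are /h/, /ŋ/, /ʃ/; each receives one epenthetic vowel.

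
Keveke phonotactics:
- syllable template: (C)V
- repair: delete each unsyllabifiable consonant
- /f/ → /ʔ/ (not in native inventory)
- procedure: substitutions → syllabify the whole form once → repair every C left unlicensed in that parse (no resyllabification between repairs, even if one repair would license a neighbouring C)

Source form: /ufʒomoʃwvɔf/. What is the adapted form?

Substitution: /f/ → /ʔ/, giving /uʔʒomoʃwvɔʔ/.
Under (C)V, the unsyllabifiable consonants are /ʔ/, /ʃ/, /w/, /ʔ/ (no codas are permitted; onsets are limited to one consonant).
Deleting the stranded consonants removes /ʔ/, /ʃ/, /w/, /ʔ/.

uʒomovɔ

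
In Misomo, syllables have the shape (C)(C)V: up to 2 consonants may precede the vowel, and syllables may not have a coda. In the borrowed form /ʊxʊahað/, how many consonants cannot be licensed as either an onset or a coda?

Under (C)(C)V, the unsyllabifiable consonants are /ð/ (no codas are permitted; onsets may contain at most 2 consonants).

1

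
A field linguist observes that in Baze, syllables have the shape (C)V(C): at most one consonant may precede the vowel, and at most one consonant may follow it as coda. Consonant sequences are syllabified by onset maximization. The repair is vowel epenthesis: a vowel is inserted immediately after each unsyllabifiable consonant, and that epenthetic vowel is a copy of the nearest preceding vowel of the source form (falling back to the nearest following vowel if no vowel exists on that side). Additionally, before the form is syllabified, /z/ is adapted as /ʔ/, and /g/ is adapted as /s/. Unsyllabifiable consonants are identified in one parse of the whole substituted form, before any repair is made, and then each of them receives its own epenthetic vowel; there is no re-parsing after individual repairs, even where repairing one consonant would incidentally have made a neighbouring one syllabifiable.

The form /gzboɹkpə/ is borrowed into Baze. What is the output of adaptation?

Substitution: /g/ → /s/, /z/ → /ʔ/, giving /sʔboɹkpə/.
Syllabifying with onset maximization leaves /s/, /ʔ/, /k/ stranded (at most one coda consonant is licensed; onsets are limited to one consonant).
Inserting the epenthetic vowel yields /s/ → /so/, /ʔ/ → /ʔo/, /k/ → /ko/.

soʔoboɹkopə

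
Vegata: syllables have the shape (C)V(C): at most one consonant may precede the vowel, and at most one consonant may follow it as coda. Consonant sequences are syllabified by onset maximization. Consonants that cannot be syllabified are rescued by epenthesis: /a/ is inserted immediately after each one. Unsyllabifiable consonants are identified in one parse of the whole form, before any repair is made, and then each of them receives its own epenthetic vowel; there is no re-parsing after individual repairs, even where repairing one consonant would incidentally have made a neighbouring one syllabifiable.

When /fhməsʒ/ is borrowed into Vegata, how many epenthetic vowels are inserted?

The unsyllabifiable consonants are /f/, /h/, /ʒ/; each receives one epenthetic vowel.

3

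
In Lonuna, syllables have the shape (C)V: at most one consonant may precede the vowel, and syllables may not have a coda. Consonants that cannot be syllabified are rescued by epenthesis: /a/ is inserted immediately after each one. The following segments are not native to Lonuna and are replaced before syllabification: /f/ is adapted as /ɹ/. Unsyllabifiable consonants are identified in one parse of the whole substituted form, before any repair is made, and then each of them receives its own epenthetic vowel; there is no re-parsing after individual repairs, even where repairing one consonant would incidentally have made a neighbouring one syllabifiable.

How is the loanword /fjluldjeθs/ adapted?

Substitution: /f/ → /ɹ/, giving /ɹjluldjeθs/.
Syllabifying with onset maximization leaves /ɹ/, /j/, /l/, /d/, /θ/, /s/ stranded (no codas are permitted; onsets are limited to one consonant).
Inserting the epenthetic vowel yields /ɹ/ → /ɹa/, /j/ → /ja/, /l/ → /la/, /d/ → /da/, /θ/ → /θa/, /s/ → /sa/.

ɹajaluladajeθasa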